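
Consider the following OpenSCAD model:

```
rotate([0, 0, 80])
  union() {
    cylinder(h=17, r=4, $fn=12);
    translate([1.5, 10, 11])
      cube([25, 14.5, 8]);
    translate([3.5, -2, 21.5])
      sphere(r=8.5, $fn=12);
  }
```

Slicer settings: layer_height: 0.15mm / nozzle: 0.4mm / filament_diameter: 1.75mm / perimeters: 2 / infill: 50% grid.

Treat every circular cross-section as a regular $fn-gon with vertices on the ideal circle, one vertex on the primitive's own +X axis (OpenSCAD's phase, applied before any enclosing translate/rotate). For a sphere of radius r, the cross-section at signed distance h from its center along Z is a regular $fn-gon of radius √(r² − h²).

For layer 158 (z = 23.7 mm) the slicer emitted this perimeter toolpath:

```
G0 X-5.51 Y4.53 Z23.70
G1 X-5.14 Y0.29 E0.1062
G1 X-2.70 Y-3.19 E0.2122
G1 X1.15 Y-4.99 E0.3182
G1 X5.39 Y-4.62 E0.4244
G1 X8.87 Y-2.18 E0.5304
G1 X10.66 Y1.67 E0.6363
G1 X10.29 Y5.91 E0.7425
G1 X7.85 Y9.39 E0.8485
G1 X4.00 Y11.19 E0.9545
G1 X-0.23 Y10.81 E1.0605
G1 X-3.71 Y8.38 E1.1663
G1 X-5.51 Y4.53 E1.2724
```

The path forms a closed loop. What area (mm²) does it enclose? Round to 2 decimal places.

Apply the shoelace formula to the sequence of (X, Y) vertices; enclosed area = 202.28 mm².

202.28 mm²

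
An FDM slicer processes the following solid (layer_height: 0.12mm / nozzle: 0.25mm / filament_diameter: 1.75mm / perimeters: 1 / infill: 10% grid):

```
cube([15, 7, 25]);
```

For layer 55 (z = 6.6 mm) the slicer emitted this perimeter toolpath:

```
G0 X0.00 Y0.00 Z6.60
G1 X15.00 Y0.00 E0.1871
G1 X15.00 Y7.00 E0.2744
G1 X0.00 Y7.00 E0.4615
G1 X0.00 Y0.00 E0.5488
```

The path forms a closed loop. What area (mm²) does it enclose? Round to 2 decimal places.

105.00 mm²

Apply the shoelace formula to the sequence of (X, Y) vertices; enclosed area = 105.00 mm².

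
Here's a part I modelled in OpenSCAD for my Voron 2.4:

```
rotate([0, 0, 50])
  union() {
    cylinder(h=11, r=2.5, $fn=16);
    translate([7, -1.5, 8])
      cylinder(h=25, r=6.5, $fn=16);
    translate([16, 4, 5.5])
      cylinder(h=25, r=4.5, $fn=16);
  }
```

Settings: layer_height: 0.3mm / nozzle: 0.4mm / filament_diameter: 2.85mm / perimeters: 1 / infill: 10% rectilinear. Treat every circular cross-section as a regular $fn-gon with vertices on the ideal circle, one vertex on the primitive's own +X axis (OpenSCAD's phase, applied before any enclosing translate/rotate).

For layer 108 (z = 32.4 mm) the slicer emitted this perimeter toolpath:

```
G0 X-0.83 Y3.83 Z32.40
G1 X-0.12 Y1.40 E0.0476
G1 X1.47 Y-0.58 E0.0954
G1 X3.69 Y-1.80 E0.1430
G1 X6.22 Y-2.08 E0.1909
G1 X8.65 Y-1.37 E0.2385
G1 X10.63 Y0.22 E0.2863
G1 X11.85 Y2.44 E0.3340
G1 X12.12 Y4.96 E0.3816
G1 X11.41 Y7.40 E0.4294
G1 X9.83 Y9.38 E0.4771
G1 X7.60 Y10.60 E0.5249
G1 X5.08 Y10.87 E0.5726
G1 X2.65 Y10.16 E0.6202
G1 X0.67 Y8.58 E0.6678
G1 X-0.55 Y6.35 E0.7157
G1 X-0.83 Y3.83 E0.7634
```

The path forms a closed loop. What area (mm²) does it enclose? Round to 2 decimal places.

Apply the shoelace formula to the sequence of (X, Y) vertices; enclosed area = 129.36 mm².

129.36 mm²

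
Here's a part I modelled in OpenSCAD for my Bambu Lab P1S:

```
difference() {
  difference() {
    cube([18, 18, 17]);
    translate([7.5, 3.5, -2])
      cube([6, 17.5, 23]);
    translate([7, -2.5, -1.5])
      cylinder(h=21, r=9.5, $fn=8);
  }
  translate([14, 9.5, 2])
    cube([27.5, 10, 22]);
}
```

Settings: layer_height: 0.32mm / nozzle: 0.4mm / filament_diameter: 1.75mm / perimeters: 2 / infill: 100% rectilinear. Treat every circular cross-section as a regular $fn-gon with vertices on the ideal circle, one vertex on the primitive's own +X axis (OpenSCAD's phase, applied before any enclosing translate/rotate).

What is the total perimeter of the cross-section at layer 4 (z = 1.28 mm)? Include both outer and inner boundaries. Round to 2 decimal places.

85.25 mm

At z = 1.28 mm: the cube is present — its section is the full 18×18 rectangle (perimeter 72.00 mm); the 6×17.5 cube at (7.5, 3.5) contributes its full rectangle (perimeter 47.00 mm); the r=9.5 cylinder at (7, -2.5) contributes a regular 8-gon of circumradius 9.5 (perimeter = 2·8·9.500·sin(180°/8) = 58.17 mm); After the difference (first − rest): starting from the 18×18 cube, the 6×17.5 cube at (7.5, 3.5) partially overlaps it — only the 87.00 mm² overlap (of its 105.00 mm²) is removed, clipping the outline; the r=9.5 cylinder at (7, -2.5) partially overlaps it — only the 67.83 mm² overlap (of its 255.27 mm²) is removed, clipping the outline — boundary = 85.25 mm; the cube at (14, 9.5) is not intersected at this z (z outside [2, 24]); Taking the first minus the rest: none of the subtracted shapes is present at this height, so the result so far is unchanged — boundary = 85.25 mm. Overall, the cross-section has 2 separate islands. Total boundary length (outer) = 85.25 mm.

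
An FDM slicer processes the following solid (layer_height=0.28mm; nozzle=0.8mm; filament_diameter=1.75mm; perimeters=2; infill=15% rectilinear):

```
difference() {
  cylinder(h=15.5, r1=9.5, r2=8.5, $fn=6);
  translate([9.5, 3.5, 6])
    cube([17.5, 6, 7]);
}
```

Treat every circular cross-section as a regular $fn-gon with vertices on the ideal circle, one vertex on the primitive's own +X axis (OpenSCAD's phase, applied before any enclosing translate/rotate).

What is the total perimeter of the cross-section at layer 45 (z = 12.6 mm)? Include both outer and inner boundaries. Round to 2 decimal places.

52.12 mm

At z = 12.6 mm: the cone (r1=9.5→r2=8.5) has section circumradius 8.687 here — a regular 6-gon (perimeter = 2·6·8.687·sin(180°/6) = 52.12 mm); the cube at (9.5, 3.5) is present — its section is the full 17.5×6 rectangle (perimeter 47.00 mm); After the difference (first − rest): starting from the cone, the 17.5×6 cube at (9.5, 3.5) misses the remaining region (no effect) — boundary = 52.12 mm. Overall, the cross-section is a single solid region. Total boundary length (outer) = 52.12 mm.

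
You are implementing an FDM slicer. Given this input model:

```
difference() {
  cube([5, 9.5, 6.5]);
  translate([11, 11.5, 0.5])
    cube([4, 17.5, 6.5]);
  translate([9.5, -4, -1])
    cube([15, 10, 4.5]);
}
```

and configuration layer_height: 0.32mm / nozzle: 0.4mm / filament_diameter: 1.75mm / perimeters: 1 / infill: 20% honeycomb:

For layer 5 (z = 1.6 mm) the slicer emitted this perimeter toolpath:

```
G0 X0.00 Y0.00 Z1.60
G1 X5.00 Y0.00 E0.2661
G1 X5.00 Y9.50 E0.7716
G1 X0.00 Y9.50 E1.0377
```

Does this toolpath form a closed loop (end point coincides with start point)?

Start point (G0): (0.00, 0.00). End point (last G1): the path does not return to the start — open.

no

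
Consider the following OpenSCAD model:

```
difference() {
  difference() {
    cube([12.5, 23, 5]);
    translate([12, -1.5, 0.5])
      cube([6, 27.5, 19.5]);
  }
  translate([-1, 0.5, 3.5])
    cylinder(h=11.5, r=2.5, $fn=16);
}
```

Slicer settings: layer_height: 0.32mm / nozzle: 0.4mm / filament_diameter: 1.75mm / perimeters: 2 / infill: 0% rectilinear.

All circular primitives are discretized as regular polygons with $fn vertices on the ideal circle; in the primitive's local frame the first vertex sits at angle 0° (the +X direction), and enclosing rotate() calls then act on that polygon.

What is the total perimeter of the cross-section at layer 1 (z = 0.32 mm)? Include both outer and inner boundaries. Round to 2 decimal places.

71.00 mm

At z = 0.32 mm: the 12.5×23 cube contributes its full rectangle (perimeter 71.00 mm); the cube at (12, -1.5) is absent (z outside [0.5, 20]); Taking the first minus the rest: none of the subtracted shapes is present at this height, so the 12.5×23 cube is unchanged — boundary = 71.00 mm; the cylinder at (-1, 0.5) is not intersected at this z (z outside [3.5, 15]); Subtracting the remaining from the first: none of the subtracted shapes is present at this height, so that combined region is unchanged — boundary = 71.00 mm. Overall, the cross-section is a single solid region. Total boundary length (outer) = 71.00 mm.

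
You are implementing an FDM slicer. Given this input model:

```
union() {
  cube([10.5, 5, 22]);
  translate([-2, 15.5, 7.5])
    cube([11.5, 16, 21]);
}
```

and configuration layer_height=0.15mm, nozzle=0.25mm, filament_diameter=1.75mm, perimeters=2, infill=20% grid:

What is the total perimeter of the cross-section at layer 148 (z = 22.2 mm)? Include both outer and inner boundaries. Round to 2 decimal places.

55.00 mm

At z = 22.2 mm: the cube does not reach this height (z outside [0, 22]); the cube at (-2, 15.5) (footprint 11.5×16) is included at this height (perimeter 55.00 mm); Combining (union): only the 11.5×16 cube at (-2, 15.5) is present, so the union is just that shape — boundary = 55.00 mm. Overall, the cross-section is a single solid region. Total boundary length (outer) = 55.00 mm.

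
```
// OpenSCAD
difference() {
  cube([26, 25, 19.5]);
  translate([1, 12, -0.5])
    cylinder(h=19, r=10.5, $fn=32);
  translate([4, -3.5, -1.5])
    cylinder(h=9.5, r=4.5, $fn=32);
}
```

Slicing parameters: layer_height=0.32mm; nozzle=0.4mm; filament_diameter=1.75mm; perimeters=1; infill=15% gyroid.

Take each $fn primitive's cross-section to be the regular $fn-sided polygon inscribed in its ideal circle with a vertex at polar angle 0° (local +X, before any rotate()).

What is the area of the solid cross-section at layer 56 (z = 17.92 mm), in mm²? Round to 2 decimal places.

At z = 17.92 mm: the cube (footprint 26×25) is included at this height (area 650.00 mm²); the r=10.5 cylinder at (1, 12) gives a regular 32-gon of circumradius 10.5 (constant along its height) (area = (32/2)·10.500²·sin(360°/32) = 344.14 mm²); the cylinder at (4, -3.5) is absent (z outside [-1.5, 8]); After the difference (first − rest): starting from the 26×25 cube (650.00 mm²), the r=10.5 cylinder at (1, 12) partially overlaps it — only the 192.97 mm² overlap (of its 344.14 mm²) is removed, clipping the outline — area = 457.03 mm². Overall, the cross-section is a single solid region. Net area = 457.03 mm².

457.03 mm²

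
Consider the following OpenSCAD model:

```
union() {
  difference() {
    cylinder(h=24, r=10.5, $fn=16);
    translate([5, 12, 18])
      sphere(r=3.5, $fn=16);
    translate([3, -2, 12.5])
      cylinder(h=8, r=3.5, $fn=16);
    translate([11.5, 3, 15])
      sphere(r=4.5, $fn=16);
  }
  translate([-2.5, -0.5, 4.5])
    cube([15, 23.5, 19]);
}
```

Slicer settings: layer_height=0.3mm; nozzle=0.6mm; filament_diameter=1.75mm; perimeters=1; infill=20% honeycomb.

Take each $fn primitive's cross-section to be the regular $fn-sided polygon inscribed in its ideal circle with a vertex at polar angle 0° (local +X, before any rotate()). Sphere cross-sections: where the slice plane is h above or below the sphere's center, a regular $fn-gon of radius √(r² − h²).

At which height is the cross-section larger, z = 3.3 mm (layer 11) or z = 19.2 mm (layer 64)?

Layer 11 (z = 3.3): the r=10.5 cylinder contributes a regular 16-gon of circumradius 10.5 (area = (16/2)·10.500²·sin(360°/16) = 337.53 mm²); the sphere at (5, 12) does not reach this height (|z−center|=14.700 > r=3.5); the cylinder at (3, -2) does not reach this height (z outside [12.5, 20.5]); the sphere at (11.5, 3) is not intersected at this z (|z−center|=11.700 > r=4.5); Taking the first minus the rest: none of the subtracted shapes is present at this height, so the r=10.5 cylinder is unchanged — area = 337.53 mm²; the cube at (-2.5, -0.5) is not intersected at this z (z outside [4.5, 23.5]); Merging all regions: only the result so far is present, so the union is just that shape — area = 337.53 mm². So its area = 337.53 mm². Layer 64 (z = 19.2): the cylinder: section is a regular 16-gon, circumradius r=10.5 (area = (16/2)·10.500²·sin(360°/16) = 337.53 mm²); the r=3.5 sphere at (5, 12) contributes a regular 16-gon of circumradius √(3.5²−1.2²) = 3.288 (area = (16/2)·3.288²·sin(360°/16) = 33.09 mm²); the cylinder at (3, -2): section is a regular 16-gon, circumradius r=3.5 (area = (16/2)·3.500²·sin(360°/16) = 37.50 mm²); the r=4.5 sphere at (11.5, 3) slices to a regular 16-gon of circumradius 1.616 (√(r²−h²) with h=4.2 from center) (area = (16/2)·1.616²·sin(360°/16) = 7.99 mm²); Taking the first minus the rest: starting from the r=10.5 cylinder (337.53 mm²), the r=3.5 sphere at (5, 12) partially overlaps it — only the 1.45 mm² overlap (of its 33.09 mm²) is removed, clipping the outline; the r=3.5 cylinder at (3, -2) lies wholly inside it (removes its full 37.50 mm² and its 21.85 mm outline becomes a hole wall); the r=4.5 sphere at (11.5, 3) partially overlaps it — only the 0.01 mm² overlap (of its 7.99 mm²) is removed, clipping the outline — area = 298.56 mm²; the cube at (-2.5, -0.5) is present — its section is the full 15×23.5 rectangle (area 352.50 mm²); Taking the union: the regions partially overlap — summed areas 651.06 mm² minus the doubly-counted overlap 106.31 mm² gives 544.75 mm² — area = 544.75 mm². So its area = 544.75 mm². Layer 64 is larger (544.75 vs 337.53 mm²).

layer 64 (z = 19.2 mm)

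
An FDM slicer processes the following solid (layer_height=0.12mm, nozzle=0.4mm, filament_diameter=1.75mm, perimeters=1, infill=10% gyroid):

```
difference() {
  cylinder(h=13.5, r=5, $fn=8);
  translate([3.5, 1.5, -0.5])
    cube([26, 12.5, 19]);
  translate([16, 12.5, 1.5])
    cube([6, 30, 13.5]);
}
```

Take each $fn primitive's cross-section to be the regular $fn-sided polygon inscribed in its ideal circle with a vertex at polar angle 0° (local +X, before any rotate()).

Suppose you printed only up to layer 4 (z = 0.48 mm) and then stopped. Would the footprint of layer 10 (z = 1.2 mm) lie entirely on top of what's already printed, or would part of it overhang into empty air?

entirely on top

Compare the two slices. At z = 0.48: the r=5 cylinder contributes a regular 8-gon of circumradius 5 (area = (8/2)·5.000²·sin(360°/8) = 70.71 mm²); the cube at (3.5, 1.5) (footprint 26×12.5) is included at this height (area 325.00 mm²); the cube at (16, 12.5) does not reach this height (z outside [1.5, 15]); Subtracting the remaining from the first: starting from the r=5 cylinder (70.71 mm²), the 26×12.5 cube at (3.5, 1.5) partially overlaps it — only the 0.93 mm² overlap (of its 325.00 mm²) is removed, clipping the outline — area = 69.78 mm². At z = 1.2: the r=5 cylinder contributes a regular 8-gon of circumradius 5 (area = (8/2)·5.000²·sin(360°/8) = 70.71 mm²); the cube at (3.5, 1.5) is present — its section is the full 26×12.5 rectangle (area 325.00 mm²); the cube at (16, 12.5) is absent (z outside [1.5, 15]); Taking the first minus the rest: starting from the r=5 cylinder (70.71 mm²), the 26×12.5 cube at (3.5, 1.5) partially overlaps it — only the 0.93 mm² overlap (of its 325.00 mm²) is removed, clipping the outline — area = 69.78 mm². Checking containment: the cross-section at z = 1.2 is a subset of the cross-section at z = 0.48.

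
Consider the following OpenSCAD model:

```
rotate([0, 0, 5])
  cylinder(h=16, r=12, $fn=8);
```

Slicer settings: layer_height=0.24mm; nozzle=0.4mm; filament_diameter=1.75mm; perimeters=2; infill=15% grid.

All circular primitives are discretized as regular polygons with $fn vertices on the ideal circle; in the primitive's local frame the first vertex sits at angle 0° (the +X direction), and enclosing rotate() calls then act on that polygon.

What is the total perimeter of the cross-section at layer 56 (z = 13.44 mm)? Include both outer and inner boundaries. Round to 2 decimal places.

73.48 mm

At z = 13.44 mm: the cylinder: section is a regular 8-gon, circumradius r=12 (perimeter = 2·8·12.000·sin(180°/8) = 73.48 mm); (rotated 5° about Z; rotation is an isometry so areas/perimeters/island counts are preserved). Overall, the cross-section is a single solid region. Total boundary length (outer) = 73.48 mm.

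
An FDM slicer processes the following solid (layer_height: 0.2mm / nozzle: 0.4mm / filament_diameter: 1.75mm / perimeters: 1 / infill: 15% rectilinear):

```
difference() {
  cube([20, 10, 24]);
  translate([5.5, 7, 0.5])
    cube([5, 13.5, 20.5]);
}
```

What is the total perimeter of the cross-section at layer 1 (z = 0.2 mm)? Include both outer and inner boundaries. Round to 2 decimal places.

60.00 mm

At z = 0.2 mm: the 20×10 cube contributes its full rectangle (perimeter 60.00 mm); the cube at (5.5, 7) does not reach this height (z outside [0.5, 21]); Taking the first minus the rest: none of the subtracted shapes is present at this height, so the 20×10 cube is unchanged — boundary = 60.00 mm. Overall, the cross-section is a single solid region. Total boundary length (outer) = 60.00 mm.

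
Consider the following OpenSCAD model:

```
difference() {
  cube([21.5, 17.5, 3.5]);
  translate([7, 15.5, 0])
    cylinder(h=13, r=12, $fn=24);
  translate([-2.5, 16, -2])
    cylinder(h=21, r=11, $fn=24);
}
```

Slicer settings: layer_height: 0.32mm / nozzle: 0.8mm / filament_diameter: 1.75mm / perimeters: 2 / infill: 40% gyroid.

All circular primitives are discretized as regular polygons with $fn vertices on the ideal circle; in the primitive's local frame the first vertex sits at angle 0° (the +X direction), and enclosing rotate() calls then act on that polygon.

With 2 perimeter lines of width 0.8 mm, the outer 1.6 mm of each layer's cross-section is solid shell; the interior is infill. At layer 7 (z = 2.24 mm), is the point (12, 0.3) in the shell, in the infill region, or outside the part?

At z = 2.24 mm: the 21.5×17.5 cube contributes its full rectangle; the r=12 cylinder at (7, 15.5) gives a regular 24-gon of circumradius 12 (constant along its height); the cylinder at (-2.5, 16): section is a regular 24-gon, circumradius r=11; Subtracting the remaining from the first: starting from the 21.5×17.5 cube, the r=12 cylinder at (7, 15.5) partially overlaps it — only the 228.00 mm² overlap (of its 447.24 mm²) is removed, clipping the outline; the r=11 cylinder at (-2.5, 16) partially overlaps it — only the 0.16 mm² overlap (of its 375.81 mm²) is removed, clipping the outline — 1 connected region. Overall, the cross-section is a single solid region. The nearest boundary edge runs (21.50, 0.00)→(0.00, 0.00); distance from the point to it = 0.30 mm. The point is inside the cross-section, 0.30 mm from the nearest boundary — within the 1.6 mm shell band (2 × 0.8).

shell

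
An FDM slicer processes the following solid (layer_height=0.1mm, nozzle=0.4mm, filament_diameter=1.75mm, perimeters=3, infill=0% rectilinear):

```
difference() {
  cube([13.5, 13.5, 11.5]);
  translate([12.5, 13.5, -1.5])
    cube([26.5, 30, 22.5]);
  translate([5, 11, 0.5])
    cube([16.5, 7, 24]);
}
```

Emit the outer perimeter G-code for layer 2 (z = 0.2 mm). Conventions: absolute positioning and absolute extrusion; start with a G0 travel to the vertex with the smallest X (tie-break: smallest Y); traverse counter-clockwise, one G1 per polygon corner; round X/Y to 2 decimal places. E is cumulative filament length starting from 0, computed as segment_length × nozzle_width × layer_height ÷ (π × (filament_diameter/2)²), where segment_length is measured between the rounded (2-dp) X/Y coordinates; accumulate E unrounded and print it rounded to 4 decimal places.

At z = 0.2 mm: the cube (footprint 13.5×13.5) is included at this height; the cube at (12.5, 13.5) is present — its section is the full 26.5×30 rectangle; the cube at (5, 11) is not intersected at this z (z outside [0.5, 24.5]); Subtracting the remaining from the first: starting from the 13.5×13.5 cube, the 26.5×30 cube at (12.5, 13.5) misses the remaining region (no effect) — 1 connected region. The outline is a single polygon with 4 vertices. Extrusion per mm of travel: 0.4 × 0.1 / (π × 0.875²) = 0.016630. Accumulating E over each segment gives final E = 0.8980.

G0 X0.00 Y0.00 Z0.20
G1 X13.50 Y0.00 E0.2245
G1 X13.50 Y13.50 E0.4490
G1 X0.00 Y13.50 E0.6735
G1 X0.00 Y0.00 E0.8980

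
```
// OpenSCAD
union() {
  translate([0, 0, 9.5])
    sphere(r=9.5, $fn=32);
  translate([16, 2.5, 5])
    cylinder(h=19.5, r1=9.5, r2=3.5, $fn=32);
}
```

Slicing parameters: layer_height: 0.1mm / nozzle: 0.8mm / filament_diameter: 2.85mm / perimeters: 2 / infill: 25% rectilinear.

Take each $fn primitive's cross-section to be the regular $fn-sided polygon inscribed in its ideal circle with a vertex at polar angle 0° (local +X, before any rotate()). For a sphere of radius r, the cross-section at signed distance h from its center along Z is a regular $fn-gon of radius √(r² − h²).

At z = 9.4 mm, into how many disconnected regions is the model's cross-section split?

At z = 9.4 mm: the sphere: section is a regular 32-gon, circumradius = √(r²−h²) = √(9.5²−0.1²) = 9.499; the cone at (16, 2.5) (r1=9.5→r2=3.5) has section circumradius 8.146 here — a regular 32-gon; Merging all regions: the regions partially overlap (shared area 6.42 mm²), so overlapping operands fuse into one piece — 1 connected region. The result has 1 disconnected region.

1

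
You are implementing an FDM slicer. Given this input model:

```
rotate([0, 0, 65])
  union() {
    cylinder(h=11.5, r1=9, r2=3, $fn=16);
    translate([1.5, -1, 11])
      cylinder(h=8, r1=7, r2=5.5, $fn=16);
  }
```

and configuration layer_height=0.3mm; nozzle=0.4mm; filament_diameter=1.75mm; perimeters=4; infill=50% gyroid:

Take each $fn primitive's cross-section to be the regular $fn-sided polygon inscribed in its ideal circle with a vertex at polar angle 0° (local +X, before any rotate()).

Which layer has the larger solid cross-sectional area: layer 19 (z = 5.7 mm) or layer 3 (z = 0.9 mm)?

Layer 19 (z = 5.7): the cone: at t=0.496 of its height the radius interpolates to r₁+(r₂−r₁)t = 6.026, giving a regular 16-gon of that circumradius (area = (16/2)·6.026²·sin(360°/16) = 111.17 mm²); the cone at (1.5, -1) is not intersected at this z (z outside [11, 19]); Taking the union: only the cone is present, so the union is just that shape — area = 111.17 mm²; (whole slice rotated 65° about Z — lengths, areas and connectivity unchanged). So its area = 111.17 mm². Layer 3 (z = 0.9): the cone (r1=9→r2=3) has section circumradius 8.530 here — a regular 16-gon (area = (16/2)·8.530²·sin(360°/16) = 222.78 mm²); the cone at (1.5, -1) is not intersected at this z (z outside [11, 19]); Merging all regions: only the cone is present, so the union is just that shape — area = 222.78 mm²; (whole slice rotated 65° about Z — lengths, areas and connectivity unchanged). So its area = 222.78 mm². Layer 3 is larger (222.78 vs 111.17 mm²).

layer 3 (z = 0.9 mm)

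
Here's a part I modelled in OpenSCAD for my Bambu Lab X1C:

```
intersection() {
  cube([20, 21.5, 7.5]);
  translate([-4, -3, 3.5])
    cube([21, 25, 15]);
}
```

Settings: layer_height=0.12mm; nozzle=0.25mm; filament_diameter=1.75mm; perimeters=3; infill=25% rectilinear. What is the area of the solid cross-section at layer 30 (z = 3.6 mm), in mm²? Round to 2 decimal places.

At z = 3.6 mm: the cube (footprint 20×21.5) is included at this height (area 430.00 mm²); the 21×25 cube at (-4, -3) contributes its full rectangle (area 525.00 mm²); After intersecting: the 21×25 cube at (-4, -3) partially overlaps the 20×21.5 cube; clipping to the common part keeps 365.50 mm² — area = 365.50 mm². Overall, the cross-section is a single solid region. Net area = 365.50 mm².

365.50 mm²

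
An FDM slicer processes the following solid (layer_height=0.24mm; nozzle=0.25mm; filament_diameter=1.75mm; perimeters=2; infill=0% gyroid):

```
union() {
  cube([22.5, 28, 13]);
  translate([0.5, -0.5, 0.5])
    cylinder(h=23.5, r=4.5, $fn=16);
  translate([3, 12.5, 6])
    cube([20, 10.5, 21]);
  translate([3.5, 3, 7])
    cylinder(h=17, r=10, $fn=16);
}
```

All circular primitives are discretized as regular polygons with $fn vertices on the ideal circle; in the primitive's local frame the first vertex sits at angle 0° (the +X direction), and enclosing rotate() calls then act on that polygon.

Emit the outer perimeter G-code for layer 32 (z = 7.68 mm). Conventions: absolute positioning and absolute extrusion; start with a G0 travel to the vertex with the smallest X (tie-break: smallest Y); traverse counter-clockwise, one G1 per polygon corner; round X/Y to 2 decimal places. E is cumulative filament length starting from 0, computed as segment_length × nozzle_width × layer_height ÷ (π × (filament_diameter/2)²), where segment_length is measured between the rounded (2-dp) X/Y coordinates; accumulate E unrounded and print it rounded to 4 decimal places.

G0 X-6.50 Y3.00 Z7.68
G1 X-5.74 Y-0.83 E0.0974
G1 X-3.57 Y-4.07 E0.1947
G1 X-0.33 Y-6.24 E0.2920
G1 X3.50 Y-7.00 E0.3894
G1 X7.33 Y-6.24 E0.4868
G1 X10.57 Y-4.07 E0.5840
G1 X12.74 Y-0.83 E0.6813
G1 X12.90 Y0.00 E0.7024
G1 X22.50 Y0.00 E0.9419
G1 X22.50 Y12.50 E1.2537
G1 X23.00 Y12.50 E1.2662
G1 X23.00 Y23.00 E1.5281
G1 X22.50 Y23.00 E1.5405
G1 X22.50 Y28.00 E1.6653
G1 X0.00 Y28.00 E2.2265
G1 X0.00 Y12.30 E2.6182
G1 X-0.33 Y12.24 E2.6265
G1 X-3.57 Y10.07 E2.7238
G1 X-5.74 Y6.83 E2.8211
G1 X-6.50 Y3.00 E2.9185

At z = 7.68 mm: the cube is present — its section is the full 22.5×28 rectangle; the r=4.5 cylinder at (0.5, -0.5) gives a regular 16-gon of circumradius 4.5 (constant along its height); the 20×10.5 cube at (3, 12.5) contributes its full rectangle; the r=10 cylinder at (3.5, 3) contributes a regular 16-gon of circumradius 10; Taking the union: the regions partially overlap (shared area 416.67 mm²), so overlapping operands fuse into one piece — 1 connected region. The outline is a single polygon with 20 vertices. Extrusion per mm of travel: 0.25 × 0.24 / (π × 0.875²) = 0.024945. Accumulating E over each segment gives final E = 2.9185.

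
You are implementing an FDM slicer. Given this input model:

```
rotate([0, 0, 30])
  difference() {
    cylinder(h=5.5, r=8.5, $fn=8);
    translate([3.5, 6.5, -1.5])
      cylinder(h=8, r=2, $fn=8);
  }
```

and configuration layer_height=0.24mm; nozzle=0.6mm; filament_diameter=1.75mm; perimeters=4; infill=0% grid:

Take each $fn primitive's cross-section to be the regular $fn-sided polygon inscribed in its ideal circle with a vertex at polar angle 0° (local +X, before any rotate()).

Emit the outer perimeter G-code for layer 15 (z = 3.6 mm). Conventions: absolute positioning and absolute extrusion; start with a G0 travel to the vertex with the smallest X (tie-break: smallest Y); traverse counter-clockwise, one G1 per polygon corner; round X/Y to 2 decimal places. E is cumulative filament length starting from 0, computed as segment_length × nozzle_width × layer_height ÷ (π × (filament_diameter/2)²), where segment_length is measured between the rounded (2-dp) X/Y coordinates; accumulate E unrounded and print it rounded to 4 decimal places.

At z = 3.6 mm: the cylinder: section is a regular 8-gon, circumradius r=8.5; the r=2 cylinder at (3.5, 6.5) contributes a regular 8-gon of circumradius 2; After the difference (first − rest): starting from the r=8.5 cylinder, the r=2 cylinder at (3.5, 6.5) partially overlaps it — only the 7.54 mm² overlap (of its 11.31 mm²) is removed, clipping the outline — 1 connected region; (whole slice rotated 30° about Z — lengths, areas and connectivity unchanged). The outline is a single polygon with 14 vertices. Extrusion per mm of travel: 0.6 × 0.24 / (π × 0.875²) = 0.059868. Accumulating E over each segment gives final E = 3.3207.

G0 X-8.21 Y2.20 Z3.60
G1 X-7.36 Y-4.25 E0.3895
G1 X-2.20 Y-8.21 E0.7789
G1 X4.25 Y-7.36 E1.1684
G1 X8.21 Y-2.20 E1.5578
G1 X7.36 Y4.25 E1.9473
G1 X2.20 Y8.21 E2.3367
G1 X1.55 Y8.12 E2.3760
G1 X1.71 Y6.86 E2.4520
G1 X0.78 Y5.65 E2.5434
G1 X-0.74 Y5.45 E2.6352
G1 X-1.95 Y6.38 E2.7265
G1 X-2.12 Y7.64 E2.8026
G1 X-4.25 Y7.36 E2.9313
G1 X-8.21 Y2.20 E3.3207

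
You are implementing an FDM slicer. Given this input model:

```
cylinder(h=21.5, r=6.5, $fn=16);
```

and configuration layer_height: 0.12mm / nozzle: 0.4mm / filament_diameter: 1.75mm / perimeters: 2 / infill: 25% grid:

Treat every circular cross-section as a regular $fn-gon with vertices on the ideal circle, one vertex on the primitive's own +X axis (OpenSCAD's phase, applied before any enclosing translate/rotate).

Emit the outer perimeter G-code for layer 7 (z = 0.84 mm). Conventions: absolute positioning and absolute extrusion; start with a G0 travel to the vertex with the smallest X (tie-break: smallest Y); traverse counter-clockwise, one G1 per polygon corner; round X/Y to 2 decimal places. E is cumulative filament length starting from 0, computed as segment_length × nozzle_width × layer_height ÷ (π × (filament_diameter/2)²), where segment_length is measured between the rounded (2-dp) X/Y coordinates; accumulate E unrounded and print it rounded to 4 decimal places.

At z = 0.84 mm: the r=6.5 cylinder contributes a regular 16-gon of circumradius 6.5. The outline is a single polygon with 16 vertices. Extrusion per mm of travel: 0.4 × 0.12 / (π × 0.875²) = 0.019956. Accumulating E over each segment gives final E = 0.8103.

G0 X-6.50 Y0.00 Z0.84
G1 X-6.01 Y-2.49 E0.0506
G1 X-4.60 Y-4.60 E0.1013
G1 X-2.49 Y-6.01 E0.1519
G1 X0.00 Y-6.50 E0.2026
G1 X2.49 Y-6.01 E0.2532
G1 X4.60 Y-4.60 E0.3039
G1 X6.01 Y-2.49 E0.3545
G1 X6.50 Y0.00 E0.4051
G1 X6.01 Y2.49 E0.4558
G1 X4.60 Y4.60 E0.5064
G1 X2.49 Y6.01 E0.5571
G1 X0.00 Y6.50 E0.6077
G1 X-2.49 Y6.01 E0.6584
G1 X-4.60 Y4.60 E0.7090
G1 X-6.01 Y2.49 E0.7597
G1 X-6.50 Y0.00 E0.8103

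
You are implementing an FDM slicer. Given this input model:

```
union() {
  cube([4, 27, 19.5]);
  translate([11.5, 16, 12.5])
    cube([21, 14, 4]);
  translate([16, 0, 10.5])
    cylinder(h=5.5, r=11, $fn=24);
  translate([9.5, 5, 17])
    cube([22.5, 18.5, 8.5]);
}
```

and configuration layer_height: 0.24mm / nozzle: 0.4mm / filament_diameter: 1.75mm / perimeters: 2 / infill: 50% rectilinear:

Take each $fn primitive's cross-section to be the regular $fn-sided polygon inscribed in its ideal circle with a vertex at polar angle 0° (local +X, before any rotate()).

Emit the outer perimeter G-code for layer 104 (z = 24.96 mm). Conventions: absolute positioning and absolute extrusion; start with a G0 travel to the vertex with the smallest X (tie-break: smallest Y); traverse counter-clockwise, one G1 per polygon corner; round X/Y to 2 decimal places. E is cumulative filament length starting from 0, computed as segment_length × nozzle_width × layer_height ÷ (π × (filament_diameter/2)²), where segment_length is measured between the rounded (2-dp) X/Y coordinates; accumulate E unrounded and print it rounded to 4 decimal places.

At z = 24.96 mm: the cube is absent (z outside [0, 19.5]); the cube at (11.5, 16) is absent (z outside [12.5, 16.5]); the cylinder at (16, 0) is not intersected at this z (z outside [10.5, 16]); the cube at (9.5, 5) (footprint 22.5×18.5) is included at this height; Combining (union): only the 22.5×18.5 cube at (9.5, 5) is present, so the union is just that shape — 1 connected region. The outline is a single polygon with 4 vertices. Extrusion per mm of travel: 0.4 × 0.24 / (π × 0.875²) = 0.039912. Accumulating E over each segment gives final E = 3.2728.

G0 X9.50 Y5.00 Z24.96
G1 X32.00 Y5.00 E0.8980
G1 X32.00 Y23.50 E1.6364
G1 X9.50 Y23.50 E2.5344
G1 X9.50 Y5.00 E3.2728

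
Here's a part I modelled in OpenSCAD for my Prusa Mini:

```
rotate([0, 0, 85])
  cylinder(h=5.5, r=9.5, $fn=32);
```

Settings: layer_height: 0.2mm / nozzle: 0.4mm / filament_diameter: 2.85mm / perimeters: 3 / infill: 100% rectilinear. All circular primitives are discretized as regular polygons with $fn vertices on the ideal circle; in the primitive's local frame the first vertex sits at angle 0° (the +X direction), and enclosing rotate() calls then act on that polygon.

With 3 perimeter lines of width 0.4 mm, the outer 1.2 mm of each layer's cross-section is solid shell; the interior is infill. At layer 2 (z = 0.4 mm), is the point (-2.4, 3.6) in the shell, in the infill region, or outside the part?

At z = 0.4 mm: the r=9.5 cylinder contributes a regular 32-gon of circumradius 9.5; (whole slice rotated 85° about Z — lengths, areas and connectivity unchanged). Overall, the cross-section is a single solid region. Undo the 85° rotation: the query point maps to (3.377, 2.705) in the un-rotated model frame. The nearest boundary edge runs (7.90, 5.28)→(6.72, 6.72); distance from the point to it = 5.13 mm. The point is inside the cross-section and 5.13 mm from the nearest boundary — more than the 1.2 mm shell width (3 × 0.4), so it's in the infill interior.

infill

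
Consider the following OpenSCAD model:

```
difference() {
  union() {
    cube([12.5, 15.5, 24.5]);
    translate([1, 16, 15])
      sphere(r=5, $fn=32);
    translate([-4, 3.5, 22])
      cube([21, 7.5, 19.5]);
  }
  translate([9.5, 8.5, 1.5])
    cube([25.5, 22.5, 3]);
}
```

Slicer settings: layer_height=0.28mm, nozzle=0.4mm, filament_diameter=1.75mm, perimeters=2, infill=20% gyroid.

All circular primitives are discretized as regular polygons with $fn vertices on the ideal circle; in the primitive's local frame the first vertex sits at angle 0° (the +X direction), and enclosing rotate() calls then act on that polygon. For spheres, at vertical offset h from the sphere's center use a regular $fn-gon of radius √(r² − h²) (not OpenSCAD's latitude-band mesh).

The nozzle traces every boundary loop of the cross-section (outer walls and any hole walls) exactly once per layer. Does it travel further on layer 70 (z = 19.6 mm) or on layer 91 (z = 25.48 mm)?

layer 70 (z = 19.6 mm)

Layer 70 (z = 19.6): the cube is present — its section is the full 12.5×15.5 rectangle (perimeter 56.00 mm); the r=5 sphere at (1, 16) slices to a regular 32-gon of circumradius 1.960 (√(r²−h²) with h=4.6 from center) (perimeter = 2·32·1.960·sin(180°/32) = 12.29 mm); the cube at (-4, 3.5) is not intersected at this z (z outside [22, 41.5]); Merging all regions: the regions partially overlap (shared area 3.39 mm²), so the edge portions inside another operand are dropped and the merged outline is re-measured after clipping — boundary = 60.61 mm; the cube at (9.5, 8.5) does not reach this height (z outside [1.5, 4.5]); After the difference (first − rest): none of the subtracted shapes is present at this height, so the result so far is unchanged — boundary = 60.61 mm. So its perimeter = 60.61 mm. Layer 91 (z = 25.48): the cube is absent (z outside [0, 24.5]); the sphere at (1, 16) is not intersected at this z (|z−center|=10.480 > r=5); the cube at (-4, 3.5) (footprint 21×7.5) is included at this height (perimeter 57.00 mm); Taking the union: only the 21×7.5 cube at (-4, 3.5) is present, so the union is just that shape — boundary = 57.00 mm; the cube at (9.5, 8.5) does not reach this height (z outside [1.5, 4.5]); Subtracting the remaining from the first: none of the subtracted shapes is present at this height, so that combined region is unchanged — boundary = 57.00 mm. So its perimeter = 57.00 mm. Layer 70 is larger (60.61 vs 57.00 mm).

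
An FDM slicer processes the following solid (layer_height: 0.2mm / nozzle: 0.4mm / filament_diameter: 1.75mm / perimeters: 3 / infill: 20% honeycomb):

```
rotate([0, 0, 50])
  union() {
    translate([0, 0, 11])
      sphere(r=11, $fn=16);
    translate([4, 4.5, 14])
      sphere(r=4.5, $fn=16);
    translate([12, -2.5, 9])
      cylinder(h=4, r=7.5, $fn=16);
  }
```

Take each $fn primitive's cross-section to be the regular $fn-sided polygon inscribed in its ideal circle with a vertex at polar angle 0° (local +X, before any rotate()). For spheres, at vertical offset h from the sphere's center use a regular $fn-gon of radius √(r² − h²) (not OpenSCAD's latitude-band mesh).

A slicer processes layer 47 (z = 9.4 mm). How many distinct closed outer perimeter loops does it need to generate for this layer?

At z = 9.4 mm: the r=11 sphere contributes a regular 16-gon of circumradius √(11²−1.6²) = 10.883; the sphere at (4, 4.5) is not intersected at this z (|z−center|=4.600 > r=4.5); the cylinder at (12, -2.5): section is a regular 16-gon, circumradius r=7.5; Combining (union): the regions partially overlap (shared area 53.19 mm²), so overlapping operands fuse into one piece — 1 connected region; (rotated 50° about Z; rotation is an isometry so areas/perimeters/island counts are preserved). The result has 1 disconnected region.

1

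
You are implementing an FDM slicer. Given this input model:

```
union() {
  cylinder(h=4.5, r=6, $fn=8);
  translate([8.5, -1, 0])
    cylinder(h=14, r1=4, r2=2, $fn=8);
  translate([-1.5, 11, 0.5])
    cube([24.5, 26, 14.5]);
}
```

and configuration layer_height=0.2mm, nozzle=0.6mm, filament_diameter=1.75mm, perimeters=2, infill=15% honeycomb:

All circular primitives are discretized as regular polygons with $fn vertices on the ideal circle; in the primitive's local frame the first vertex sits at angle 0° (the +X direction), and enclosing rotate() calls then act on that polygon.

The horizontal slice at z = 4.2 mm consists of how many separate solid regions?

At z = 4.2 mm: the cylinder: section is a regular 8-gon, circumradius r=6; the cone at (8.5, -1) (r1=4→r2=2) has section circumradius 3.400 here — a regular 8-gon; the cube at (-1.5, 11) is present — its section is the full 24.5×26 rectangle; Combining (union): the regions partially overlap (shared area 0.77 mm²), so overlapping operands fuse into one piece — 2 connected regions. The result has 2 disconnected regions.

2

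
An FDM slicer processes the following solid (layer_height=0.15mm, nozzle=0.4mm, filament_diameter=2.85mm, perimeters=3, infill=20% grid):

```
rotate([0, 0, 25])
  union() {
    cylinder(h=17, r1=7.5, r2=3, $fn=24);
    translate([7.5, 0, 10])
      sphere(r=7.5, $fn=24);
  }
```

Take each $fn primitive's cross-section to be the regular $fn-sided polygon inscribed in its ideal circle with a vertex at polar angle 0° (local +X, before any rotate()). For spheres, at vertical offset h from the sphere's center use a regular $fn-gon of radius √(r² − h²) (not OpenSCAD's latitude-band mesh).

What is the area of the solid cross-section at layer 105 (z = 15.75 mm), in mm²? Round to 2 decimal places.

105.26 mm²

At z = 15.75 mm: the cone: at t=0.926 of its height the radius interpolates to r₁+(r₂−r₁)t = 3.331, giving a regular 24-gon of that circumradius (area = (24/2)·3.331²·sin(360°/24) = 34.46 mm²); the r=7.5 sphere at (7.5, 0) slices to a regular 24-gon of circumradius 4.815 (√(r²−h²) with h=5.75 from center) (area = (24/2)·4.815²·sin(360°/24) = 72.02 mm²); Taking the union: the regions partially overlap — summed areas 106.47 mm² minus the doubly-counted overlap 1.21 mm² gives 105.26 mm² — area = 105.26 mm²; (whole slice rotated 25° about Z — lengths, areas and connectivity unchanged). Overall, the cross-section is a single solid region. Net area = 105.26 mm².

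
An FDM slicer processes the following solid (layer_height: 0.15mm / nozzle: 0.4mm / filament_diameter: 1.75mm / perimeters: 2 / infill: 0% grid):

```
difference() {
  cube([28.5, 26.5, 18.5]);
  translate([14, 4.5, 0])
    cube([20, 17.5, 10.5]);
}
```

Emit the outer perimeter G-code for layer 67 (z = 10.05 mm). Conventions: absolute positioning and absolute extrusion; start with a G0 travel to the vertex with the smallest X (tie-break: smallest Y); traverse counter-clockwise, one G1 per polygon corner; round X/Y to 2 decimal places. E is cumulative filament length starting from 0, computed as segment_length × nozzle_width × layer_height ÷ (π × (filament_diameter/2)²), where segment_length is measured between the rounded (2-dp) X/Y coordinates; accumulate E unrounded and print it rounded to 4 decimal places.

At z = 10.05 mm: the cube (footprint 28.5×26.5) is included at this height; the cube at (14, 4.5) (footprint 20×17.5) is included at this height; Taking the first minus the rest: starting from the 28.5×26.5 cube, the 20×17.5 cube at (14, 4.5) partially overlaps it — only the 253.75 mm² overlap (of its 350.00 mm²) is removed, clipping the outline — 1 connected region. The outline is a single polygon with 8 vertices. Extrusion per mm of travel: 0.4 × 0.15 / (π × 0.875²) = 0.024945. Accumulating E over each segment gives final E = 3.4674.

G0 X0.00 Y0.00 Z10.05
G1 X28.50 Y0.00 E0.7109
G1 X28.50 Y4.50 E0.8232
G1 X14.00 Y4.50 E1.1849
G1 X14.00 Y22.00 E1.6214
G1 X28.50 Y22.00 E1.9831
G1 X28.50 Y26.50 E2.0954
G1 X0.00 Y26.50 E2.8063
G1 X0.00 Y0.00 E3.4674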